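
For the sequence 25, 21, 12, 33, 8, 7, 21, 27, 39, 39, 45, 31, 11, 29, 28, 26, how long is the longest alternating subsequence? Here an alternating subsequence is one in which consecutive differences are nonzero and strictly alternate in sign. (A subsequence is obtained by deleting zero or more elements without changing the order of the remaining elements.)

8

A longest alternating subsequence is 25, 21, 33, 8, 21, 11, 29, 28 (positions 1,2,4,5,7,13,14,15); its 7 consecutive differences strictly alternate in sign, and length 8 is optimal.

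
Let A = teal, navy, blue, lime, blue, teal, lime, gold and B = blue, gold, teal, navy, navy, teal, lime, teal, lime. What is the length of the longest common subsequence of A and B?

A longest common subsequence is teal, navy, lime, teal, lime (length 5); the LCS DP confirms no longer common subsequence exists.

5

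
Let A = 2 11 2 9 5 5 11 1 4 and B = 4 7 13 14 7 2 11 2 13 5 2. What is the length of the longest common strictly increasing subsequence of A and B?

2

For each value that appears in both, track the longest common increasing run ending there.
The best achievable length is 2; one witness is 2, 11 (A-positions 1,2, B-positions 6,7).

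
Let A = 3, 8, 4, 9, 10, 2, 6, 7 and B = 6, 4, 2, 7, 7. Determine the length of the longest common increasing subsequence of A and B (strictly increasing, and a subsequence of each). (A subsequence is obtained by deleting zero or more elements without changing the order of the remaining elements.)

For each value that appears in both, track the longest common increasing run ending there.
The best achievable length is 2; one witness is 6, 7 (A-positions 7,8, B-positions 1,4).

2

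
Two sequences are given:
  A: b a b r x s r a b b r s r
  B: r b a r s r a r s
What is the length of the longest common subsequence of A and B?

A longest common subsequence is barsrars (length 8); the LCS DP confirms no longer common subsequence exists.

8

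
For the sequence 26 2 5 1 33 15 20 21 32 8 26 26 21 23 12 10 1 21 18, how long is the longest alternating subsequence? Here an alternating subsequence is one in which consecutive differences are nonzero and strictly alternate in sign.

14

Track the best alternating length ending on an up-step vs a down-step at each position: up/down = 1/1, 1/2, 3/2, 1/4, 5/1, 5/6, 7/6, 7/6, 7/6, 5/8, 9/8, 9/8, 9/10, 11/10, 9/12, 9/12, 1/12, 13/12, 13/14.
The maximum over both is 14; one such subsequence is 26, 2, 5, 1, 33, 15, 20, 8, 26, 21, 23, 12, 21, 18.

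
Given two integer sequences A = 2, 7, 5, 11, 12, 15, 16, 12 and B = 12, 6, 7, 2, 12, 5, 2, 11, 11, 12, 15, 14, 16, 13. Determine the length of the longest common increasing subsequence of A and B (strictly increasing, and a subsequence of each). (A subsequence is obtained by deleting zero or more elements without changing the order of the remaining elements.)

6

For each value that appears in both, track the longest common increasing run ending there.
The best achievable length is 6; one witness is 2, 5, 11, 12, 15, 16 (A-positions 1,3,4,5,6,7, B-positions 4,6,8,10,11,13).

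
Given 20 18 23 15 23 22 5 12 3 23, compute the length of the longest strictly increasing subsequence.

Let dp[i] be the longest increasing subsequence ending at position i. Then dp = [1, 1, 2, 1, 2, 2, 1, 2, 1, 3].
The maximum is 3; one witness is 20, 22, 23 at positions 1,6,10.

3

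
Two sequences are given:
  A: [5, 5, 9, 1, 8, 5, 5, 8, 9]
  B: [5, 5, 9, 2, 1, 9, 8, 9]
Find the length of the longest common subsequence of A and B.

6

Backtracking the LCS table gives one alignment: 5 (A1,B1) → 5 (A2,B2) → 9 (A3,B3) → 1 (A4,B5) → 8 (A8,B7) → 9 (A9,B8).
So the longest common subsequence has length 6.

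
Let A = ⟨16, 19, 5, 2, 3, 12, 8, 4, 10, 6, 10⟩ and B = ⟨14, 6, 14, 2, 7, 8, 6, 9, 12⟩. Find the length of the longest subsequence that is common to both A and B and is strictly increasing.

2

For each value that appears in both, track the longest common increasing run ending there.
The best achievable length is 2; one witness is 2, 8 (A-positions 4,7, B-positions 4,6).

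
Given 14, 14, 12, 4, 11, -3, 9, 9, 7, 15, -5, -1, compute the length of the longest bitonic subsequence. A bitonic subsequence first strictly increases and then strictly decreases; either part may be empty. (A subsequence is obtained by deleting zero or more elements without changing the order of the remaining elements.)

6

One longest bitonic subsequence is 14, 12, 11, 9, 7, -1 (positions 1,3,5,8,9,12): it rises to 14 then falls. Length 6 is optimal.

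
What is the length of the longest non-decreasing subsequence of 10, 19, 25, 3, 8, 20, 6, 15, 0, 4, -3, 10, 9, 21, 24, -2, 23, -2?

5

Let dp[i] be the longest non-decreasing subsequence ending at position i. Then dp = [1, 2, 3, 1, 2, 3, 2, 3, 1, 2, 1, 3, 3, 4, 5, 2, 5, 3].
The maximum is 5; one witness is 10, 19, 20, 21, 24 at positions 1,2,6,14,15.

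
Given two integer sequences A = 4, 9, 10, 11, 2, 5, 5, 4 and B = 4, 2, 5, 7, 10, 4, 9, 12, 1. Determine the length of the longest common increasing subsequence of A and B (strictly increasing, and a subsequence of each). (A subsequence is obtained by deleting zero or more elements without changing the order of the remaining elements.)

2

A longest common strictly increasing subsequence is 4, 5 (length 2); it appears in order in both A and B, and no longer such subsequence exists.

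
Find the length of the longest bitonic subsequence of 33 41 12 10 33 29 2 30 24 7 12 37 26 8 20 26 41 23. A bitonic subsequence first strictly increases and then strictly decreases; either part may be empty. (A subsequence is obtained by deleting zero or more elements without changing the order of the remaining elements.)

7

One longest bitonic subsequence is 33, 41, 33, 30, 24, 12, 8 (positions 1,2,5,8,9,11,14): it rises to 41 then falls. Length 7 is optimal.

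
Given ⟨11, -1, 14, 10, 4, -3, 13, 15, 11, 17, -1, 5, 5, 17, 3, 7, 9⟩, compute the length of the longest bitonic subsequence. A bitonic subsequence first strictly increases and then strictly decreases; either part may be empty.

One longest bitonic subsequence is -1, 10, 13, 15, 11, 5, 3 (positions 2,4,7,8,9,13,15): it rises to 15 then falls. Length 7 is optimal.

7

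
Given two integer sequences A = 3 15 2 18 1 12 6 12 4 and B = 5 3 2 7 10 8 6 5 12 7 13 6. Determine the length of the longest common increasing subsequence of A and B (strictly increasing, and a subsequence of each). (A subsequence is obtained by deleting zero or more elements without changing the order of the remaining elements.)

For each value that appears in both, track the longest common increasing run ending there.
The best achievable length is 3; one witness is 3, 6, 12 (A-positions 1,7,8, B-positions 2,7,9).

3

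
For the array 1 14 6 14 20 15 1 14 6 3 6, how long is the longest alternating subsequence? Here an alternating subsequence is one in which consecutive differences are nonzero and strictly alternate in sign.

8

A longest alternating subsequence is 1, 14, 6, 14, 1, 14, 3, 6 (positions 1,2,3,4,7,8,10,11); its 7 consecutive differences strictly alternate in sign, and length 8 is optimal.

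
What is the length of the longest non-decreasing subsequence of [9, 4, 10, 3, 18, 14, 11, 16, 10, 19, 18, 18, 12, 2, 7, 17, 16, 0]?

One longest non-decreasing subsequence is 9, 10, 14, 16, 18, 18 (positions 1,3,6,8,11,12), of length 6; no longer one exists.

6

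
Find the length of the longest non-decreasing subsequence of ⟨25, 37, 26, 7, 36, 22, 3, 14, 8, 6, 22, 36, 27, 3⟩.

4

Let dp[i] be the longest non-decreasing subsequence ending at position i. Then dp = [1, 2, 2, 1, 3, 2, 1, 2, 2, 2, 3, 4, 4, 2].
The maximum is 4; one witness is 25, 26, 36, 36 at positions 1,3,5,12.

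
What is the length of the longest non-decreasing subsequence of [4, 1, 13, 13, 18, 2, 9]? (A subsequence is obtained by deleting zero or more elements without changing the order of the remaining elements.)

4

One longest non-decreasing subsequence is 4, 13, 13, 18 (positions 1,3,4,5), of length 4; no longer one exists.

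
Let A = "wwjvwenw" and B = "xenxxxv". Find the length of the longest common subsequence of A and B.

2

A longest common subsequence is en (length 2); the LCS DP confirms no longer common subsequence exists.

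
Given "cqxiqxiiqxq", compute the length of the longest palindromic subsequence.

8

One longest palindromic subsequence is qxqiiqxq (positions 2,3,5,7,8,9,10,11); it reads the same forward and backward, and the interval DP gives dp[1][11] = 8.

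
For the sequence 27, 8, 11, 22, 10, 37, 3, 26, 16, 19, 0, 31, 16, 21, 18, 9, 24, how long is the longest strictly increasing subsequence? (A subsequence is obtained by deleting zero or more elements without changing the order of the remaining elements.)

6

Let dp[i] be the longest increasing subsequence ending at position i. Then dp = [1, 1, 2, 3, 2, 4, 1, 4, 3, 4, 1, 5, 3, 5, 4, 2, 6].
The maximum is 6; one witness is 8, 11, 16, 19, 21, 24 at positions 2,3,9,10,14,17.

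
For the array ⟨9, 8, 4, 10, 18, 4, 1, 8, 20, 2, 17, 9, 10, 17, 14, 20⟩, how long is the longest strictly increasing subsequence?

Let dp[i] be the longest increasing subsequence ending at position i. Then dp = [1, 1, 1, 2, 3, 1, 1, 2, 4, 2, 3, 3, 4, 5, 5, 6].
The maximum is 6; one witness is 4, 8, 9, 10, 17, 20 at positions 3,8,12,13,14,16.

6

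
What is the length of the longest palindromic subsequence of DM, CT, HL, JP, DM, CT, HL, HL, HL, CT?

One longest palindromic subsequence is CT HL HL HL HL CT (positions 2,3,7,8,9,10); it reads the same forward and backward, and the interval DP gives dp[1][10] = 6.

6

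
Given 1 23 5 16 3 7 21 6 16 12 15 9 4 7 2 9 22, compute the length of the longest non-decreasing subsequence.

6

Let dp[i] be the longest non-decreasing subsequence ending at position i. Then dp = [1, 2, 2, 3, 2, 3, 4, 3, 4, 4, 5, 4, 3, 4, 2, 5, 6].
The maximum is 6; one witness is 1, 5, 7, 12, 15, 22 at positions 1,3,6,10,11,17.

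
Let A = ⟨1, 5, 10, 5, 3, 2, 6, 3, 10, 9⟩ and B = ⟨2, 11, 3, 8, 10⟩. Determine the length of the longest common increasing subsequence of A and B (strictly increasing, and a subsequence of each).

For each value that appears in both, track the longest common increasing run ending there.
The best achievable length is 3; one witness is 2, 3, 10 (A-positions 6,8,9, B-positions 1,3,5).

3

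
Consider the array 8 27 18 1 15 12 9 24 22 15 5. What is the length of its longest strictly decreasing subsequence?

6

Scanning left to right, the best length ending at each element is: 8→1, 27→1, 18→2, 1→3, 15→3, 12→4, 9→5, 24→2, 22→3, 15→4, 5→6.
So the longest decreasing subsequence has length 6, e.g. 27, 18, 15, 12, 9, 5.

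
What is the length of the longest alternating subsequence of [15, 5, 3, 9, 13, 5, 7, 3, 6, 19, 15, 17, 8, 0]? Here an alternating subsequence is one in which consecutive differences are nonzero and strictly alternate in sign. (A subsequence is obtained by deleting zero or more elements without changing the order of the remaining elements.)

Track the best alternating length ending on an up-step vs a down-step at each position: up/down = 1/1, 1/2, 1/2, 3/2, 3/2, 3/4, 5/4, 1/6, 7/6, 7/1, 7/8, 9/8, 7/10, 1/10.
The maximum over both is 10; one such subsequence is 15, 5, 9, 5, 7, 3, 19, 15, 17, 8.

10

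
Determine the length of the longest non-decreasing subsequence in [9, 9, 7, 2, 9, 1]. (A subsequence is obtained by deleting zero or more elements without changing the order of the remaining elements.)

One longest non-decreasing subsequence is 9, 9, 9 (positions 1,2,5), of length 3; no longer one exists.

3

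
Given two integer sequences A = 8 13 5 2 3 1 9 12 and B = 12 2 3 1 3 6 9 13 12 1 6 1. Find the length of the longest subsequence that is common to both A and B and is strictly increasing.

For each value that appears in both, track the longest common increasing run ending there.
The best achievable length is 4; one witness is 2, 3, 9, 12 (A-positions 4,5,7,8, B-positions 2,3,7,9).

4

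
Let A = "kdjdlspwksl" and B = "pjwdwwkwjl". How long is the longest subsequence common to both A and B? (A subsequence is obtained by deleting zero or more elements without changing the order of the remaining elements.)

Backtracking the LCS table gives one alignment: j (A3,B2) → d (A4,B4) → w (A8,B6) → k (A9,B7) → l (A11,B10).
So the longest common subsequence has length 5.

5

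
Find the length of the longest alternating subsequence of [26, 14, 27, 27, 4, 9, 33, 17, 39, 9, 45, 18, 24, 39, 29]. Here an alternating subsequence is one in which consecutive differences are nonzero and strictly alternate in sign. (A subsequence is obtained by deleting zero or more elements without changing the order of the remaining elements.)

12

A longest alternating subsequence is 26, 14, 27, 4, 33, 17, 39, 9, 45, 18, 39, 29 (positions 1,2,3,5,7,8,9,10,11,12,14,15); its 11 consecutive differences strictly alternate in sign, and length 12 is optimal.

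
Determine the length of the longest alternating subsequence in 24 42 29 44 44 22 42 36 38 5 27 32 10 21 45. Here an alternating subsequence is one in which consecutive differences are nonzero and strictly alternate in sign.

12

Track the best alternating length ending on an up-step vs a down-step at each position: up/down = 1/1, 2/1, 2/3, 4/1, 4/1, 1/5, 6/5, 6/7, 8/7, 1/9, 10/9, 10/9, 10/11, 12/11, 12/1.
The maximum over both is 12; one such subsequence is 24, 42, 29, 44, 22, 42, 36, 38, 5, 27, 10, 21.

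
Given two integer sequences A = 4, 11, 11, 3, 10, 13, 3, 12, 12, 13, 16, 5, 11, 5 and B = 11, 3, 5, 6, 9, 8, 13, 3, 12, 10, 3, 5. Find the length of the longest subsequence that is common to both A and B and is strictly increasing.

2

For each value that appears in both, track the longest common increasing run ending there.
The best achievable length is 2; one witness is 3, 5 (A-positions 4,12, B-positions 2,3).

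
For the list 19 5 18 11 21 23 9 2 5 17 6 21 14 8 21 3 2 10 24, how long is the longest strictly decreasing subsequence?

7

One longest decreasing subsequence is 19, 18, 11, 9, 5, 3, 2 (positions 1,3,4,7,9,16,17), of length 7; no longer one exists.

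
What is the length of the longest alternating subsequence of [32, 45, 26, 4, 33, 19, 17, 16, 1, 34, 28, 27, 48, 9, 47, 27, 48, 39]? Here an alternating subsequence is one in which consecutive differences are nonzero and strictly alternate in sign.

13

Track the best alternating length ending on an up-step vs a down-step at each position: up/down = 1/1, 2/1, 1/3, 1/3, 4/3, 4/5, 4/5, 4/5, 1/5, 6/3, 6/7, 6/7, 8/1, 6/9, 10/9, 10/11, 12/1, 12/13.
The maximum over both is 13; one such subsequence is 32, 45, 26, 33, 19, 34, 28, 48, 9, 47, 27, 48, 39.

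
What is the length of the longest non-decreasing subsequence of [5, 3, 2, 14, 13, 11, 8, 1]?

One longest non-decreasing subsequence is 5, 14 (positions 1,4), of length 2; no longer one exists.

2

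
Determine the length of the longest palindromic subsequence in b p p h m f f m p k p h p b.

One longest palindromic subsequence is bphmffmhpb (positions 1,2,4,5,6,7,8,12,13,14); it reads the same forward and backward, and the interval DP gives dp[1][14] = 10.

10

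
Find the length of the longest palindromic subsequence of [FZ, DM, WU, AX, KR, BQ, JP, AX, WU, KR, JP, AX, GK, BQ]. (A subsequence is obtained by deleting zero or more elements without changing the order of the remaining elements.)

5

Using dp[i][j] = 2 + dp[i+1][j−1] if the ends match, else max(dp[i+1][j], dp[i][j−1]):
dp[1][14] = 5. A witness is BQ AX JP AX BQ at positions 6,8,11,12,14.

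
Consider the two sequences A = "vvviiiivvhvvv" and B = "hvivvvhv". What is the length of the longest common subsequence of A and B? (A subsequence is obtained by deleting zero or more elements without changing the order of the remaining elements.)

Backtracking the LCS table gives one alignment: v (A1,B2) → v (A3,B4) → v (A8,B5) → v (A9,B6) → h (A10,B7) → v (A13,B8).
So the longest common subsequence has length 6.

6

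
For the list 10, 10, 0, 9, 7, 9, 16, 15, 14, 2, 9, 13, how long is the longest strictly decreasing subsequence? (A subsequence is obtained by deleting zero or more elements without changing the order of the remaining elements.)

Scanning left to right, the best length ending at each element is: 10→1, 10→1, 0→2, 9→2, 7→3, 9→2, 16→1, 15→2, 14→3, 2→4, 9→4, 13→4.
So the longest decreasing subsequence has length 4, e.g. 10, 9, 7, 2.

4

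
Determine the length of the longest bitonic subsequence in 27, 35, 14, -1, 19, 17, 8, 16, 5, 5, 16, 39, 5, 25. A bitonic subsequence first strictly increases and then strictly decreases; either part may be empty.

One longest bitonic subsequence is 27, 35, 19, 17, 16, 5 (positions 1,2,5,6,11,13): it rises to 35 then falls. Length 6 is optimal.

6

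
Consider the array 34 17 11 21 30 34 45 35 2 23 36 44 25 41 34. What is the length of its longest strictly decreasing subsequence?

Let dp[i] be the longest decreasing subsequence ending at position i. Then dp = [1, 2, 3, 2, 2, 1, 1, 2, 4, 3, 2, 2, 3, 3, 4].
The maximum is 4; one witness is 34, 17, 11, 2 at positions 1,2,3,9.

4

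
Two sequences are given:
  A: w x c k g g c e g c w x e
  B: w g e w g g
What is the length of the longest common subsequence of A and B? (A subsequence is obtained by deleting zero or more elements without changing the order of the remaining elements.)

Backtracking the LCS table gives one alignment: w (A1,B1) → g (A5,B2) → g (A6,B5) → g (A9,B6).
So the longest common subsequence has length 4.

4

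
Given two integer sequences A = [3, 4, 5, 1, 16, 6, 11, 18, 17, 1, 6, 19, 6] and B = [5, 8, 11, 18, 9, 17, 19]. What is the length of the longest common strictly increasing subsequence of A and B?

A longest common strictly increasing subsequence is 5, 11, 18, 19 (length 4); it appears in order in both A and B, and no longer such subsequence exists.

4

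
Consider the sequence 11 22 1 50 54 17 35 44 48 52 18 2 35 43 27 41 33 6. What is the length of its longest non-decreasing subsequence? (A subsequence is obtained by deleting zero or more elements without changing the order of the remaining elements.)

6

Let dp[i] be the longest non-decreasing subsequence ending at position i. Then dp = [1, 2, 1, 3, 4, 2, 3, 4, 5, 6, 3, 2, 4, 5, 4, 5, 5, 3].
The maximum is 6; one witness is 11, 22, 35, 44, 48, 52 at positions 1,2,7,8,9,10.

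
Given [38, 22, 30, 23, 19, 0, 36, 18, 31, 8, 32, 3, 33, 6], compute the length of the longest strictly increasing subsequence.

Scanning left to right, the best length ending at each element is: 38→1, 22→1, 30→2, 23→2, 19→1, 0→1, 36→3, 18→2, 31→3, 8→2, 32→4, 3→2, 33→5, 6→3.
So the longest increasing subsequence has length 5, e.g. 22, 30, 31, 32, 33.

5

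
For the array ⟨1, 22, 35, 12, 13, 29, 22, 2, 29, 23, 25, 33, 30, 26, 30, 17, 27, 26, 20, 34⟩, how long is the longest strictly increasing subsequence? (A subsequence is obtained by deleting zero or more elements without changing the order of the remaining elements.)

Scanning left to right, the best length ending at each element is: 1→1, 22→2, 35→3, 12→2, 13→3, 29→4, 22→4, 2→2, 29→5, 23→5, 25→6, 33→7, 30→7, 26→7, 30→8, 17→4, 27→8, 26→7, 20→5, 34→9.
So the longest increasing subsequence has length 9, e.g. 1, 12, 13, 22, 23, 25, 26, 30, 34.

9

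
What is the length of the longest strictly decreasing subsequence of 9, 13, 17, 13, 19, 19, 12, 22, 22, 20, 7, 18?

Let dp[i] be the longest decreasing subsequence ending at position i. Then dp = [1, 1, 1, 2, 1, 1, 3, 1, 1, 2, 4, 3].
The maximum is 4; one witness is 17, 13, 12, 7 at positions 3,4,7,11.

4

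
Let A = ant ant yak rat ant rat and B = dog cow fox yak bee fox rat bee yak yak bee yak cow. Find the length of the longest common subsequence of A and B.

2

Backtracking the LCS table gives one alignment: yak (A3,B4) → rat (A4,B7).
So the longest common subsequence has length 2.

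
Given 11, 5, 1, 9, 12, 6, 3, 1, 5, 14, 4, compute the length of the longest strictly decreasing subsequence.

Let dp[i] be the longest decreasing subsequence ending at position i. Then dp = [1, 2, 3, 2, 1, 3, 4, 5, 4, 1, 5].
The maximum is 5; one witness is 11, 9, 6, 3, 1 at positions 1,4,6,7,8.

5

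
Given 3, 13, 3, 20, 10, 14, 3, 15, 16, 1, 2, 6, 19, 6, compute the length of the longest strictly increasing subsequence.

Let dp[i] be the longest increasing subsequence ending at position i. Then dp = [1, 2, 1, 3, 2, 3, 1, 4, 5, 1, 2, 3, 6, 3].
The maximum is 6; one witness is 3, 13, 14, 15, 16, 19 at positions 1,2,6,8,9,13.

6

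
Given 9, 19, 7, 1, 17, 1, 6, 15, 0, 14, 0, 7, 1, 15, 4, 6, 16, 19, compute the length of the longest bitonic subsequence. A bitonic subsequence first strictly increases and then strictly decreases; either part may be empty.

7

One longest bitonic subsequence is 9, 19, 17, 15, 14, 7, 6 (positions 1,2,5,8,10,12,16): it rises to 19 then falls. Length 7 is optimal.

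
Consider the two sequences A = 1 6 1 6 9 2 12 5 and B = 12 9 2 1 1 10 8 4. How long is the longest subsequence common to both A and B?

2

Backtracking the LCS table gives one alignment: 1 (A1,B4) → 1 (A3,B5).
So the longest common subsequence has length 2.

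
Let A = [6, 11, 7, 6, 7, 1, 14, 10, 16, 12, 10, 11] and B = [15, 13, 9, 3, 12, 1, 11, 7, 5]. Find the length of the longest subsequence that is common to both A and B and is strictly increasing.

2

For each value that appears in both, track the longest common increasing run ending there.
The best achievable length is 2; one witness is 1, 11 (A-positions 6,12, B-positions 6,7).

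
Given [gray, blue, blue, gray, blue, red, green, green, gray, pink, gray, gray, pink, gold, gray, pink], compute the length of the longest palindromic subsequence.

One longest palindromic subsequence is gray gray gray pink gray gray gray (positions 1,4,9,10,11,12,15); it reads the same forward and backward, and the interval DP gives dp[1][16] = 7.

7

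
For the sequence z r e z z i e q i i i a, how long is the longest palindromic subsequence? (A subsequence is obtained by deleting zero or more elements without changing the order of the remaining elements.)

One longest palindromic subsequence is iiii (positions 6,9,10,11); it reads the same forward and backward, and the interval DP gives dp[1][12] = 4.

4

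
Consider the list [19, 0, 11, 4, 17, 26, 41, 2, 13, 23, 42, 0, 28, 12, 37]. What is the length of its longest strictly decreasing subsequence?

One longest decreasing subsequence is 19, 11, 4, 2, 0 (positions 1,3,4,8,12), of length 5; no longer one exists.

5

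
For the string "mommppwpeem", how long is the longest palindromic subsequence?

One longest palindromic subsequence is mpwpm (positions 1,6,7,8,11); it reads the same forward and backward, and the interval DP gives dp[1][11] = 5.

5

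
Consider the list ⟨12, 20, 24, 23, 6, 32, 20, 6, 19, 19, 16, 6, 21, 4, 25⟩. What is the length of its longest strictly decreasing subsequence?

7

Scanning left to right, the best length ending at each element is: 12→1, 20→1, 24→1, 23→2, 6→3, 32→1, 20→3, 6→4, 19→4, 19→4, 16→5, 6→6, 21→3, 4→7, 25→2.
So the longest decreasing subsequence has length 7, e.g. 24, 23, 20, 19, 16, 6, 4.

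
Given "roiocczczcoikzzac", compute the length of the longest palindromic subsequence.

9

One longest palindromic subsequence is ioczczcoi (positions 3,4,5,7,8,9,10,11,12); it reads the same forward and backward, and the interval DP gives dp[1][17] = 9.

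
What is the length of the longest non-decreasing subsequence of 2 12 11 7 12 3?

3

One longest non-decreasing subsequence is 2, 12, 12 (positions 1,2,5), of length 3; no longer one exists.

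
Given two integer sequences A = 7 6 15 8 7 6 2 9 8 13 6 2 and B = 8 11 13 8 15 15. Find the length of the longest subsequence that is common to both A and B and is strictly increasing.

2

A longest common strictly increasing subsequence is 8, 13 (length 2); it appears in order in both A and B, and no longer such subsequence exists.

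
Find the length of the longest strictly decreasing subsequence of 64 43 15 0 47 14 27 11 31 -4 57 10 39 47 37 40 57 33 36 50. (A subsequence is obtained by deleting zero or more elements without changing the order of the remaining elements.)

6

Scanning left to right, the best length ending at each element is: 64→1, 43→2, 15→3, 0→4, 47→2, 14→4, 27→3, 11→5, 31→3, -4→6, 57→2, 10→6, 39→3, 47→3, 37→4, 40→4, 57→2, 33→5, 36→5, 50→3.
So the longest decreasing subsequence has length 6, e.g. 64, 43, 15, 14, 11, -4.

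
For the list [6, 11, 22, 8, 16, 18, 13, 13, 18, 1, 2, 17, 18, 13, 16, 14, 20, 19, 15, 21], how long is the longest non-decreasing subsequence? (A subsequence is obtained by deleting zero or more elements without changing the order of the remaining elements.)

8

Scanning left to right, the best length ending at each element is: 6→1, 11→2, 22→3, 8→2, 16→3, 18→4, 13→3, 13→4, 18→5, 1→1, 2→2, 17→5, 18→6, 13→5, 16→6, 14→6, 20→7, 19→7, 15→7, 21→8.
So the longest non-decreasing subsequence has length 8, e.g. 6, 11, 16, 18, 18, 18, 20, 21.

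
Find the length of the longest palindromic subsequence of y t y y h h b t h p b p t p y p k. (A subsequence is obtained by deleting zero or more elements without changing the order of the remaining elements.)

7

Using dp[i][j] = 2 + dp[i+1][j−1] if the ends match, else max(dp[i+1][j], dp[i][j−1]):
dp[1][17] = 7. A witness is ytpbpty at positions 4,8,10,11,12,13,15.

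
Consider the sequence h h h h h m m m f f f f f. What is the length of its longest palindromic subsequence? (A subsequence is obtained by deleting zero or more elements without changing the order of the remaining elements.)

One longest palindromic subsequence is fffff (positions 9,10,11,12,13); it reads the same forward and backward, and the interval DP gives dp[1][13] = 5.

5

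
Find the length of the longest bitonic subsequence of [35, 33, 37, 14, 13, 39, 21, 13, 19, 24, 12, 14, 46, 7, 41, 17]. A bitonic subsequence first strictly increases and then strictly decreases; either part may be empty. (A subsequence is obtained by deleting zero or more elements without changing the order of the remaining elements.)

7

One longest bitonic subsequence is 35, 37, 39, 21, 19, 14, 7 (positions 1,3,6,7,9,12,14): it rises to 39 then falls. Length 7 is optimal.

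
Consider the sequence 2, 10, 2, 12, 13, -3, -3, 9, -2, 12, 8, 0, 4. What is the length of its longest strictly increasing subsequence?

Scanning left to right, the best length ending at each element is: 2→1, 10→2, 2→1, 12→3, 13→4, -3→1, -3→1, 9→2, -2→2, 12→3, 8→3, 0→3, 4→4.
So the longest increasing subsequence has length 4, e.g. 2, 10, 12, 13.

4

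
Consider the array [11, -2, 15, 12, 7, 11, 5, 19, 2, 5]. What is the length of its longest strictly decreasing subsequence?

5

One longest decreasing subsequence is 15, 12, 7, 5, 2 (positions 3,4,5,7,9), of length 5; no longer one exists.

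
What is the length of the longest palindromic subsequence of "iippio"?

Using dp[i][j] = 2 + dp[i+1][j−1] if the ends match, else max(dp[i+1][j], dp[i][j−1]):
dp[1][6] = 4. A witness is ippi at positions 2,3,4,5.

4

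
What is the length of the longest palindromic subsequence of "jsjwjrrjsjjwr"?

Using dp[i][j] = 2 + dp[i+1][j−1] if the ends match, else max(dp[i+1][j], dp[i][j−1]):
dp[1][13] = 8. A witness is jjjrrjjj at positions 1,3,5,6,7,8,10,11.

8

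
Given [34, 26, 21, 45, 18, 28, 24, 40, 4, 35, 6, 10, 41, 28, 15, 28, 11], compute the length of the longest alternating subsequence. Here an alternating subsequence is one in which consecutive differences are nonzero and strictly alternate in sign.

A longest alternating subsequence is 34, 26, 45, 18, 28, 24, 40, 4, 35, 6, 41, 15, 28, 11 (positions 1,2,4,5,6,7,8,9,10,11,13,15,16,17); its 13 consecutive differences strictly alternate in sign, and length 14 is optimal.

14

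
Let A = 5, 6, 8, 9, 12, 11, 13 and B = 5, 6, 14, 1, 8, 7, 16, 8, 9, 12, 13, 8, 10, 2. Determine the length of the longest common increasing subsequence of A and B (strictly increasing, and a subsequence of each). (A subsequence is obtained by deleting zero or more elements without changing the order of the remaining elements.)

6

A longest common strictly increasing subsequence is 5, 6, 8, 9, 12, 13 (length 6); it appears in order in both A and B, and no longer such subsequence exists.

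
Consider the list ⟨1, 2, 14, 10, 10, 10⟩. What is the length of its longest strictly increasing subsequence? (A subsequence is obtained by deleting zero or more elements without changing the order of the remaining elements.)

Let dp[i] be the longest increasing subsequence ending at position i. Then dp = [1, 2, 3, 3, 3, 3].
The maximum is 3; one witness is 1, 2, 14 at positions 1,2,3.

3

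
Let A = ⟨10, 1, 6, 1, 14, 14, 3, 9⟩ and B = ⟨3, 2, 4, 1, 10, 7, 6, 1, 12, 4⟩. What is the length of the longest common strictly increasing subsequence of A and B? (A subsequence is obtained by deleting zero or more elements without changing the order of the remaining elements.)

A longest common strictly increasing subsequence is 1, 6 (length 2); it appears in order in both A and B, and no longer such subsequence exists.

2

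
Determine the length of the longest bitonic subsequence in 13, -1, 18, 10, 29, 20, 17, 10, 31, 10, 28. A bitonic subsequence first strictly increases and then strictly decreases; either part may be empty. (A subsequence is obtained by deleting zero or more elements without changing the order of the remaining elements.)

6

One longest bitonic subsequence is 13, 18, 29, 20, 17, 10 (positions 1,3,5,6,7,10): it rises to 29 then falls. Length 6 is optimal.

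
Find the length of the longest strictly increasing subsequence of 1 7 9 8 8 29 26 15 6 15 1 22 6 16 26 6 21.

6

Let dp[i] be the longest increasing subsequence ending at position i. Then dp = [1, 2, 3, 3, 3, 4, 4, 4, 2, 4, 1, 5, 2, 5, 6, 2, 6].
The maximum is 6; one witness is 1, 7, 9, 15, 22, 26 at positions 1,2,3,8,12,15.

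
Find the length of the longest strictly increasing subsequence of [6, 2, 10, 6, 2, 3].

Scanning left to right, the best length ending at each element is: 6→1, 2→1, 10→2, 6→2, 2→1, 3→2.
So the longest increasing subsequence has length 2, e.g. 6, 10.

2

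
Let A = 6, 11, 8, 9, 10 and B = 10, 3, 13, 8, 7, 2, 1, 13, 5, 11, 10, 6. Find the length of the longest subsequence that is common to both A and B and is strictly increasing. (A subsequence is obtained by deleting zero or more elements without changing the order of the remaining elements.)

For each value that appears in both, track the longest common increasing run ending there.
The best achievable length is 2; one witness is 8, 10 (A-positions 3,5, B-positions 4,11).

2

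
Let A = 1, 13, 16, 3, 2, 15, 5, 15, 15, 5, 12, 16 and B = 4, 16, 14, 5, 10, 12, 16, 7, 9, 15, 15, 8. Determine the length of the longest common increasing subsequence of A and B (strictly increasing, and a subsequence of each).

3

For each value that appears in both, track the longest common increasing run ending there.
The best achievable length is 3; one witness is 5, 12, 16 (A-positions 7,11,12, B-positions 4,6,7).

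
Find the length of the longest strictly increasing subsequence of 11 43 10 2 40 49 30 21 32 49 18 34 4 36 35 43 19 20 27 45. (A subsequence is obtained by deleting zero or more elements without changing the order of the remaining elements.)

7

Let dp[i] be the longest increasing subsequence ending at position i. Then dp = [1, 2, 1, 1, 2, 3, 2, 2, 3, 4, 2, 4, 2, 5, 5, 6, 3, 4, 5, 7].
The maximum is 7; one witness is 11, 30, 32, 34, 36, 43, 45 at positions 1,7,9,12,14,16,20.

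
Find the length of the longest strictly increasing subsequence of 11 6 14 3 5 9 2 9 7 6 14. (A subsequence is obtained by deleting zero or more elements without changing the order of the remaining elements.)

Let dp[i] be the longest increasing subsequence ending at position i. Then dp = [1, 1, 2, 1, 2, 3, 1, 3, 3, 3, 4].
The maximum is 4; one witness is 3, 5, 9, 14 at positions 4,5,6,11.

4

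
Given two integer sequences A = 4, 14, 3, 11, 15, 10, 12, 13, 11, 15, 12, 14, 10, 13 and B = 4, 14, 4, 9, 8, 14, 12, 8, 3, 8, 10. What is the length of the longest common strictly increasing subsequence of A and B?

A longest common strictly increasing subsequence is 4, 14 (length 2); it appears in order in both A and B, and no longer such subsequence exists.

2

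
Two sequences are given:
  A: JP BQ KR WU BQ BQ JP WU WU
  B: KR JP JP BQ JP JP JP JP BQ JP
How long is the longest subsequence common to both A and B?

4

Backtracking the LCS table gives one alignment: JP (A1,B3) → BQ (A2,B4) → BQ (A6,B9) → JP (A7,B10).
So the longest common subsequence has length 4.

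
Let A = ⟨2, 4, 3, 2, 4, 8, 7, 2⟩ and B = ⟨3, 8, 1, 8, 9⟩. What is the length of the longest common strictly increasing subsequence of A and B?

2

For each value that appears in both, track the longest common increasing run ending there.
The best achievable length is 2; one witness is 3, 8 (A-positions 3,6, B-positions 1,2).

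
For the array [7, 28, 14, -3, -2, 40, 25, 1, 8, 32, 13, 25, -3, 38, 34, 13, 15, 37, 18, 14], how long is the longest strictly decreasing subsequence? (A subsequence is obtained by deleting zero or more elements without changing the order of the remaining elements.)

One longest decreasing subsequence is 40, 32, 25, 15, 14 (positions 6,10,12,17,20), of length 5; no longer one exists.

5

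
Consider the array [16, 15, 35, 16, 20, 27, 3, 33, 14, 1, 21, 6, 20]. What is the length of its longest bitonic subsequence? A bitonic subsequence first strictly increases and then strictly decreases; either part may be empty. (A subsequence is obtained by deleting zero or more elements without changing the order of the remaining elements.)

7

Let inc[i] be the LIS ending at i and dec[i] the longest strictly decreasing subsequence starting at i. inc = [1, 1, 2, 2, 3, 4, 1, 5, 2, 1, 4, 2, 3], dec = [4, 3, 4, 3, 3, 3, 2, 3, 2, 1, 2, 1, 1].
max_i inc[i]+dec[i]−1 = 7, with one witness 15, 16, 20, 27, 33, 21, 20.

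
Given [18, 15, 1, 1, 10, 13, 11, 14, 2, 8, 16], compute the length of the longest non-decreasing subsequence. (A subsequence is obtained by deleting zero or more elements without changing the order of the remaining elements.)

6

Let dp[i] be the longest non-decreasing subsequence ending at position i. Then dp = [1, 1, 1, 2, 3, 4, 4, 5, 3, 4, 6].
The maximum is 6; one witness is 1, 1, 10, 13, 14, 16 at positions 3,4,5,6,8,11.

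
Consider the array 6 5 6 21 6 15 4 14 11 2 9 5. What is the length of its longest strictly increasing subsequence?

Scanning left to right, the best length ending at each element is: 6→1, 5→1, 6→2, 21→3, 6→2, 15→3, 4→1, 14→3, 11→3, 2→1, 9→3, 5→2.
So the longest increasing subsequence has length 3, e.g. 5, 6, 21.

3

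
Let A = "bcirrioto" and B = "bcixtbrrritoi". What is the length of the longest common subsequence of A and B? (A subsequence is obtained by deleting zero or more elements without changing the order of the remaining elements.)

8

A longest common subsequence is bcirrito (length 8); the LCS DP confirms no longer common subsequence exists.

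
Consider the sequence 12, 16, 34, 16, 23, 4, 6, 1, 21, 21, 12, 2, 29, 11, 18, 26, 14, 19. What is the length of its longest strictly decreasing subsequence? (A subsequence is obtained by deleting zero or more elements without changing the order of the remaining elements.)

5

One longest decreasing subsequence is 34, 23, 21, 12, 2 (positions 3,5,9,11,12), of length 5; no longer one exists.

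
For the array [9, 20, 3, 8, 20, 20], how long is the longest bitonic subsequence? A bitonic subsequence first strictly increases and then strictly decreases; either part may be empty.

3

Let inc[i] be the LIS ending at i and dec[i] the longest strictly decreasing subsequence starting at i. inc = [1, 2, 1, 2, 3, 3], dec = [2, 2, 1, 1, 1, 1].
max_i inc[i]+dec[i]−1 = 3, with one witness 9, 20, 8.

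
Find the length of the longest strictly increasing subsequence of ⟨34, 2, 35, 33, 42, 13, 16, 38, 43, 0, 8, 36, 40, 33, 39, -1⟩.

One longest increasing subsequence is 2, 13, 16, 38, 43 (positions 2,6,7,8,9), of length 5; no longer one exists.

5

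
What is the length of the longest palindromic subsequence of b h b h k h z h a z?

One longest palindromic subsequence is hhkhh (positions 2,4,5,6,8); it reads the same forward and backward, and the interval DP gives dp[1][10] = 5.

5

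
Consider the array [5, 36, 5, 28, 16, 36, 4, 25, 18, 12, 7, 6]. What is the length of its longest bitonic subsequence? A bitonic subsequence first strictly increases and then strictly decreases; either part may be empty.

8

Let inc[i] be the LIS ending at i and dec[i] the longest strictly decreasing subsequence starting at i. inc = [1, 2, 1, 2, 2, 3, 1, 3, 3, 2, 2, 2], dec = [2, 7, 2, 6, 4, 6, 1, 5, 4, 3, 2, 1].
max_i inc[i]+dec[i]−1 = 8, with one witness 5, 36, 28, 25, 18, 12, 7, 6.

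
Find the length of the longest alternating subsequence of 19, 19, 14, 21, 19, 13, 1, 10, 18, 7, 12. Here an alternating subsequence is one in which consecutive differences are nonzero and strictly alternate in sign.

7

A longest alternating subsequence is 19, 14, 21, 1, 10, 7, 12 (positions 1,3,4,7,8,10,11); its 6 consecutive differences strictly alternate in sign, and length 7 is optimal.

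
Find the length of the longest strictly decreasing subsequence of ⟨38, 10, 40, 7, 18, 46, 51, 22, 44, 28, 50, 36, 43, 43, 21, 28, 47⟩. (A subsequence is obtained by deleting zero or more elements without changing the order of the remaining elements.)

4

One longest decreasing subsequence is 46, 44, 28, 21 (positions 6,9,10,15), of length 4; no longer one exists.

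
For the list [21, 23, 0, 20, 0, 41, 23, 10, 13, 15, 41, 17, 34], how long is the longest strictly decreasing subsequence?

Scanning left to right, the best length ending at each element is: 21→1, 23→1, 0→2, 20→2, 0→3, 41→1, 23→2, 10→3, 13→3, 15→3, 41→1, 17→3, 34→2.
So the longest decreasing subsequence has length 3, e.g. 21, 20, 0.

3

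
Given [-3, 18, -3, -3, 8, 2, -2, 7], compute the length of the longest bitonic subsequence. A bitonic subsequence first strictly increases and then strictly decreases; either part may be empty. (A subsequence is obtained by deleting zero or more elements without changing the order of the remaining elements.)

One longest bitonic subsequence is -3, 18, 8, 2, -2 (positions 1,2,5,6,7): it rises to 18 then falls. Length 5 is optimal.

5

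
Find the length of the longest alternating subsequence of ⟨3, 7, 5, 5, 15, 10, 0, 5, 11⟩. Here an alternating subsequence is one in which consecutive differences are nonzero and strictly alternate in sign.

Track the best alternating length ending on an up-step vs a down-step at each position: up/down = 1/1, 2/1, 2/3, 2/3, 4/1, 4/5, 1/5, 6/5, 6/5.
The maximum over both is 6; one such subsequence is 3, 7, 5, 15, 0, 5.

6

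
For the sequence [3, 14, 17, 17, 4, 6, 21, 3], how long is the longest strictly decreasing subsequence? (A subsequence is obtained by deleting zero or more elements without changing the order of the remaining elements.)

Let dp[i] be the longest decreasing subsequence ending at position i. Then dp = [1, 1, 1, 1, 2, 2, 1, 3].
The maximum is 3; one witness is 14, 4, 3 at positions 2,5,8.

3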